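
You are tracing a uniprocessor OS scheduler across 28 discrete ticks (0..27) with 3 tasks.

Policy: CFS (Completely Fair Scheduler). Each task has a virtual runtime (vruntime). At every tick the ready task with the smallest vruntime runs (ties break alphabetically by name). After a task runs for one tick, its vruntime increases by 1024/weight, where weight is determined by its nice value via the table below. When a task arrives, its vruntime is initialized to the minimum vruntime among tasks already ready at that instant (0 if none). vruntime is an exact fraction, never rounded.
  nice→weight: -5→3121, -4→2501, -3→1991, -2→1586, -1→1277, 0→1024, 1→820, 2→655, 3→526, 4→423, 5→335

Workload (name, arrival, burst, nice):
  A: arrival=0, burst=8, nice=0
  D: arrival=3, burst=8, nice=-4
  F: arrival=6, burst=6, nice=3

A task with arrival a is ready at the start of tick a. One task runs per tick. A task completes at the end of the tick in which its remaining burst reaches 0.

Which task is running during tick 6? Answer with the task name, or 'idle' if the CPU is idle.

t=0: vr[A=0] → run A
t=1: vr[A=1] → run A
t=2: vr[A=2] → run A
t=3: vr[A=3 D=3] → run A
t=4: vr[A=4 D=3] → run D
t=5: vr[A=4 D=8527/2501] → run D
t=6: vr[A=4 D=9551/2501 F=9551/2501] → run D
t=7: vr[A=4 D=10575/2501 F=9551/2501] → run F
t=8: vr[A=4 D=10575/2501 F=3792425/657763] → run A
t=9: vr[A=5 D=10575/2501 F=3792425/657763] → run D
t=10: vr[A=5 D=11599/2501 F=3792425/657763] → run D
t=11: vr[A=5 D=12623/2501 F=3792425/657763] → run A
t=12: vr[A=6 D=12623/2501 F=3792425/657763] → run D
t=13: vr[A=6 D=13647/2501 F=3792425/657763] → run D
t=14: vr[A=6 D=14671/2501 F=3792425/657763] → run F
t=15: vr[A=6 D=14671/2501 F=5072937/657763] → run D
t=16: vr[A=6 F=5072937/657763] → run A
t=17: vr[A=7 F=5072937/657763] → run A
t=18: vr[F=5072937/657763] → run F
t=19: vr[F=6353449/657763] → run F
t=20: vr[F=7633961/657763] → run F
t=21: vr[F=8914473/657763] → run F
t=22: (idle)
t=23: (idle)
t=24: (idle)
t=25: (idle)
t=26: (idle)
t=27: (idle)

running at tick 6 = D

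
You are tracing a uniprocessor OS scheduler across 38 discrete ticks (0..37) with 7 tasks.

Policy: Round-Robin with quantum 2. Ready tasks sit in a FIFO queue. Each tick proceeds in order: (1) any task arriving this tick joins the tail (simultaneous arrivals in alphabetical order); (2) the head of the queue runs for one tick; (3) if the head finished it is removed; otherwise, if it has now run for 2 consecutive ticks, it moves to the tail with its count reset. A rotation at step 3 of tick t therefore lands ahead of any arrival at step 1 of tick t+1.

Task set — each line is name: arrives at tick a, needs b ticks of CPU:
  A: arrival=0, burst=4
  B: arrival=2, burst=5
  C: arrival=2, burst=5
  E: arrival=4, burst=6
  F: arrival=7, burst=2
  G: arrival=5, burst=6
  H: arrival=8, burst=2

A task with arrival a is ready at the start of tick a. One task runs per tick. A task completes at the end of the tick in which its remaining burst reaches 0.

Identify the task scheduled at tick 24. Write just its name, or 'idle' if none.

t=0: queue=[A] q_used=0 → run A
t=1: queue=[A] q_used=1 → run A
t=2: queue=[A,B,C] q_used=0 → run A
t=3: queue=[A,B,C] q_used=1 → run A
t=4: queue=[B,C,E] q_used=0 → run B
t=5: queue=[B,C,E,G] q_used=1 → run B
t=6: queue=[C,E,G,B] q_used=0 → run C
t=7: queue=[C,E,G,B,F] q_used=1 → run C
t=8: queue=[E,G,B,F,C,H] q_used=0 → run E
t=9: queue=[E,G,B,F,C,H] q_used=1 → run E
t=10: queue=[G,B,F,C,H,E] q_used=0 → run G
t=11: queue=[G,B,F,C,H,E] q_used=1 → run G
t=12: queue=[B,F,C,H,E,G] q_used=0 → run B
t=13: queue=[B,F,C,H,E,G] q_used=1 → run B
t=14: queue=[F,C,H,E,G,B] q_used=0 → run F
t=15: queue=[F,C,H,E,G,B] q_used=1 → run F
t=16: queue=[C,H,E,G,B] q_used=0 → run C
t=17: queue=[C,H,E,G,B] q_used=1 → run C
t=18: queue=[H,E,G,B,C] q_used=0 → run H
t=19: queue=[H,E,G,B,C] q_used=1 → run H
t=20: queue=[E,G,B,C] q_used=0 → run E
t=21: queue=[E,G,B,C] q_used=1 → run E
t=22: queue=[G,B,C,E] q_used=0 → run G
t=23: queue=[G,B,C,E] q_used=1 → run G
t=24: queue=[B,C,E,G] q_used=0 → run B
t=25: queue=[C,E,G] q_used=0 → run C
t=26: queue=[E,G] q_used=0 → run E
t=27: queue=[E,G] q_used=1 → run E
t=28: queue=[G] q_used=0 → run G
t=29: queue=[G] q_used=1 → run G
t=30: (idle)
t=31: (idle)
t=32: (idle)
t=33: (idle)
t=34: (idle)
t=35: (idle)
t=36: (idle)
t=37: (idle)

running at tick 24 = B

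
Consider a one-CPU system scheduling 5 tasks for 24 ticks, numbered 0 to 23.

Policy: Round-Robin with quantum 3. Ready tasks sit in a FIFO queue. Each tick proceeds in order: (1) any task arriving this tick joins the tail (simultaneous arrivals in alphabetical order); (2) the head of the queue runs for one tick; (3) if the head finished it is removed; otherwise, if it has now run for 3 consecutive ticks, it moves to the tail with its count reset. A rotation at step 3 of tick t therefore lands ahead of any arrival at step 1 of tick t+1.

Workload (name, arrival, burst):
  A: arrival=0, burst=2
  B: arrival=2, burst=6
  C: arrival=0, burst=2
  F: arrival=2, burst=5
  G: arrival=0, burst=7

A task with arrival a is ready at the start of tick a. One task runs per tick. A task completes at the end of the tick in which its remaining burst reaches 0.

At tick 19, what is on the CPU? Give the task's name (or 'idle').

running at tick 19 = F

t=0: queue=[A,C,G] q_used=0 → run A
t=1: queue=[A,C,G] q_used=1 → run A
t=2: queue=[C,G,B,F] q_used=0 → run C
t=3: queue=[C,G,B,F] q_used=1 → run C
t=4: queue=[G,B,F] q_used=0 → run G
t=5: queue=[G,B,F] q_used=1 → run G
t=6: queue=[G,B,F] q_used=2 → run G
t=7: queue=[B,F,G] q_used=0 → run B
t=8: queue=[B,F,G] q_used=1 → run B
t=9: queue=[B,F,G] q_used=2 → run B
t=10: queue=[F,G,B] q_used=0 → run F
t=11: queue=[F,G,B] q_used=1 → run F
t=12: queue=[F,G,B] q_used=2 → run F
t=13: queue=[G,B,F] q_used=0 → run G
t=14: queue=[G,B,F] q_used=1 → run G
t=15: queue=[G,B,F] q_used=2 → run G
t=16: queue=[B,F,G] q_used=0 → run B
t=17: queue=[B,F,G] q_used=1 → run B
t=18: queue=[B,F,G] q_used=2 → run B
t=19: queue=[F,G] q_used=0 → run F
t=20: queue=[F,G] q_used=1 → run F
t=21: queue=[G] q_used=0 → run G
t=22: (idle)
t=23: (idle)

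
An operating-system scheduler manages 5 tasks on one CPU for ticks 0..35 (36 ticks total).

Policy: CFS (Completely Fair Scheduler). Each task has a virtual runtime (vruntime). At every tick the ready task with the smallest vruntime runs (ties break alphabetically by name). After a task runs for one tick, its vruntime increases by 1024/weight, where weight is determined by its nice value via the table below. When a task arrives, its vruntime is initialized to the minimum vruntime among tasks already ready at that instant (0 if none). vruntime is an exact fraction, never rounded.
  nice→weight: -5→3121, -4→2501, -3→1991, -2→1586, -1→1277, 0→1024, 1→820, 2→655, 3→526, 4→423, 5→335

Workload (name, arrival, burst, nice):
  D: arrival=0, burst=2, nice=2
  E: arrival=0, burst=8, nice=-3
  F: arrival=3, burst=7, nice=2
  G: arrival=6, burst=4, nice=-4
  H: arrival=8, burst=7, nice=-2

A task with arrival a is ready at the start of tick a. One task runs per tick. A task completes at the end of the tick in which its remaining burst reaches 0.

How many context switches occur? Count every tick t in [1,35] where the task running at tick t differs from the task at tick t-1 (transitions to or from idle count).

context switches = 22

t=0: vr[D=0 E=0] → run D
t=1: vr[D=1024/655 E=0] → run E
t=2: vr[D=1024/655 E=1024/1991] → run E
t=3: vr[D=1024/655 E=2048/1991 F=2048/1991] → run E
t=4: vr[D=1024/655 E=3072/1991 F=2048/1991] → run F
t=5: vr[D=1024/655 E=3072/1991 F=3380224/1304105] → run E
t=6: vr[D=1024/655 E=4096/1991 F=3380224/1304105 G=1024/655] → run D
t=7: vr[E=4096/1991 F=3380224/1304105 G=1024/655] → run G
t=8: vr[E=4096/1991 F=3380224/1304105 G=3231744/1638155 H=3231744/1638155] → run G
t=9: vr[E=4096/1991 F=3380224/1304105 G=3902464/1638155 H=3231744/1638155] → run H
t=10: vr[E=4096/1991 F=3380224/1304105 G=3902464/1638155 H=55762432/21296015] → run E
t=11: vr[E=5120/1991 F=3380224/1304105 G=3902464/1638155 H=55762432/21296015] → run G
t=12: vr[E=5120/1991 F=3380224/1304105 G=4573184/1638155 H=55762432/21296015] → run E
t=13: vr[E=6144/1991 F=3380224/1304105 G=4573184/1638155 H=55762432/21296015] → run F
t=14: vr[E=6144/1991 F=5419008/1304105 G=4573184/1638155 H=55762432/21296015] → run H
t=15: vr[E=6144/1991 F=5419008/1304105 G=4573184/1638155 H=69512192/21296015] → run G
t=16: vr[E=6144/1991 F=5419008/1304105 H=69512192/21296015] → run E
t=17: vr[E=7168/1991 F=5419008/1304105 H=69512192/21296015] → run H
t=18: vr[E=7168/1991 F=5419008/1304105 H=83261952/21296015] → run E
t=19: vr[F=5419008/1304105 H=83261952/21296015] → run H
t=20: vr[F=5419008/1304105 H=97011712/21296015] → run F
t=21: vr[F=7457792/1304105 H=97011712/21296015] → run H
t=22: vr[F=7457792/1304105 H=110761472/21296015] → run H
t=23: vr[F=7457792/1304105 H=124511232/21296015] → run F
t=24: vr[F=9496576/1304105 H=124511232/21296015] → run H
t=25: vr[F=9496576/1304105] → run F
t=26: vr[F=2307072/260821] → run F
t=27: vr[F=13574144/1304105] → run F
t=28: (idle)
t=29: (idle)
t=30: (idle)
t=31: (idle)
t=32: (idle)
t=33: (idle)
t=34: (idle)
t=35: (idle)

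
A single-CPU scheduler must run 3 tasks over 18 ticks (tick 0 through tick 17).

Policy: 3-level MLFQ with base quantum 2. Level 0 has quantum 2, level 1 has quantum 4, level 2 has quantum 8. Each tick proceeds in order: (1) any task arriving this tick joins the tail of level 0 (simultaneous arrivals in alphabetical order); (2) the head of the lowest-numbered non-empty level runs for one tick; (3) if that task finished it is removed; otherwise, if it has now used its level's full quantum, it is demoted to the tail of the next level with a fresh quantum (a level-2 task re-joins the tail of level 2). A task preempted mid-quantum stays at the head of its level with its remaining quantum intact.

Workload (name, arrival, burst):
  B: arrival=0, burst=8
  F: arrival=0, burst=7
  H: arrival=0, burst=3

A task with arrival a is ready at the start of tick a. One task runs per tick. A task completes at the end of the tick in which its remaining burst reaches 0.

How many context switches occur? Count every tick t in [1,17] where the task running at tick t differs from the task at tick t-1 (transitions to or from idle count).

context switches = 7

t=0: L0/L1/L2 = BFH/-/- → run B
t=1: L0/L1/L2 = BFH/-/- → run B
t=2: L0/L1/L2 = FH/B/- → run F
t=3: L0/L1/L2 = FH/B/- → run F
t=4: L0/L1/L2 = H/BF/- → run H
t=5: L0/L1/L2 = H/BF/- → run H
t=6: L0/L1/L2 = -/BFH/- → run B
t=7: L0/L1/L2 = -/BFH/- → run B
t=8: L0/L1/L2 = -/BFH/- → run B
t=9: L0/L1/L2 = -/BFH/- → run B
t=10: L0/L1/L2 = -/FH/B → run F
t=11: L0/L1/L2 = -/FH/B → run F
t=12: L0/L1/L2 = -/FH/B → run F
t=13: L0/L1/L2 = -/FH/B → run F
t=14: L0/L1/L2 = -/H/BF → run H
t=15: L0/L1/L2 = -/-/BF → run B
t=16: L0/L1/L2 = -/-/BF → run B
t=17: L0/L1/L2 = -/-/F → run F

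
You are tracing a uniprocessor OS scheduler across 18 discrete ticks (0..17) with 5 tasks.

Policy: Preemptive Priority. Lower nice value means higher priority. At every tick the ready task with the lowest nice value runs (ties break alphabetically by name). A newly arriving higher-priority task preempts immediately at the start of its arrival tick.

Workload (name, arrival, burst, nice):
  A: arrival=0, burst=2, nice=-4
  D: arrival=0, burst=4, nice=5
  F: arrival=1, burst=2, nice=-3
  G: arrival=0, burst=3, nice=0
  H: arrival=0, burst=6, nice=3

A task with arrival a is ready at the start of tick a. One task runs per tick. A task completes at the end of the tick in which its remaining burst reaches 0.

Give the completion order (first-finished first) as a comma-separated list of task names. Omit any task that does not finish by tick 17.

completion order = A, F, G, H, D

t=0: ready={A,D,G,H} → run A
t=1: ready={A,D,F,G,H} → run A
t=2: ready={D,F,G,H} → run F
t=3: ready={D,F,G,H} → run F
t=4: ready={D,G,H} → run G
t=5: ready={D,G,H} → run G
t=6: ready={D,G,H} → run G
t=7: ready={D,H} → run H
t=8: ready={D,H} → run H
t=9: ready={D,H} → run H
t=10: ready={D,H} → run H
t=11: ready={D,H} → run H
t=12: ready={D,H} → run H
t=13: ready={D} → run D
t=14: ready={D} → run D
t=15: ready={D} → run D
t=16: ready={D} → run D
t=17: (idle)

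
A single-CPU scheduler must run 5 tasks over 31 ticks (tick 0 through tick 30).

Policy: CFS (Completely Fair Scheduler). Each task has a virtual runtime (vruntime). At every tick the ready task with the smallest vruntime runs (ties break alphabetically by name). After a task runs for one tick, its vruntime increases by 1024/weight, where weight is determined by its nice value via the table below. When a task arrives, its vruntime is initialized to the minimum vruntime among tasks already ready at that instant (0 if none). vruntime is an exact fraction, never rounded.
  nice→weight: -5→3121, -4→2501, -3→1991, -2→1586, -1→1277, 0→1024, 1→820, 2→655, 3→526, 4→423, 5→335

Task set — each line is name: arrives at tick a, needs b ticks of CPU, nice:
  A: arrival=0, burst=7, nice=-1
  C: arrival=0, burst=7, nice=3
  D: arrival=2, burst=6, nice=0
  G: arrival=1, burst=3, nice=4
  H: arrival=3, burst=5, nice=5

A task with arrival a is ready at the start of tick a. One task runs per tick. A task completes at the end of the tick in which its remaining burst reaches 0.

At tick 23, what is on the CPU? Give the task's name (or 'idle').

running at tick 23 = C

t=0: vr[A=0 C=0] → run A
t=1: vr[A=1024/1277 C=0 G=0] → run C
t=2: vr[A=1024/1277 C=512/263 D=0 G=0] → run D
t=3: vr[A=1024/1277 C=512/263 D=1 G=0 H=0] → run G
t=4: vr[A=1024/1277 C=512/263 D=1 G=1024/423 H=0] → run H
t=5: vr[A=1024/1277 C=512/263 D=1 G=1024/423 H=1024/335] → run A
t=6: vr[A=2048/1277 C=512/263 D=1 G=1024/423 H=1024/335] → run D
t=7: vr[A=2048/1277 C=512/263 D=2 G=1024/423 H=1024/335] → run A
t=8: vr[A=3072/1277 C=512/263 D=2 G=1024/423 H=1024/335] → run C
t=9: vr[A=3072/1277 C=1024/263 D=2 G=1024/423 H=1024/335] → run D
t=10: vr[A=3072/1277 C=1024/263 D=3 G=1024/423 H=1024/335] → run A
t=11: vr[A=4096/1277 C=1024/263 D=3 G=1024/423 H=1024/335] → run G
t=12: vr[A=4096/1277 C=1024/263 D=3 G=2048/423 H=1024/335] → run D
t=13: vr[A=4096/1277 C=1024/263 D=4 G=2048/423 H=1024/335] → run H
t=14: vr[A=4096/1277 C=1024/263 D=4 G=2048/423 H=2048/335] → run A
t=15: vr[A=5120/1277 C=1024/263 D=4 G=2048/423 H=2048/335] → run C
t=16: vr[A=5120/1277 C=1536/263 D=4 G=2048/423 H=2048/335] → run D
t=17: vr[A=5120/1277 C=1536/263 D=5 G=2048/423 H=2048/335] → run A
t=18: vr[A=6144/1277 C=1536/263 D=5 G=2048/423 H=2048/335] → run A
t=19: vr[C=1536/263 D=5 G=2048/423 H=2048/335] → run G
t=20: vr[C=1536/263 D=5 H=2048/335] → run D
t=21: vr[C=1536/263 H=2048/335] → run C
t=22: vr[C=2048/263 H=2048/335] → run H
t=23: vr[C=2048/263 H=3072/335] → run C
t=24: vr[C=2560/263 H=3072/335] → run H
t=25: vr[C=2560/263 H=4096/335] → run C
t=26: vr[C=3072/263 H=4096/335] → run C
t=27: vr[H=4096/335] → run H
t=28: (idle)
t=29: (idle)
t=30: (idle)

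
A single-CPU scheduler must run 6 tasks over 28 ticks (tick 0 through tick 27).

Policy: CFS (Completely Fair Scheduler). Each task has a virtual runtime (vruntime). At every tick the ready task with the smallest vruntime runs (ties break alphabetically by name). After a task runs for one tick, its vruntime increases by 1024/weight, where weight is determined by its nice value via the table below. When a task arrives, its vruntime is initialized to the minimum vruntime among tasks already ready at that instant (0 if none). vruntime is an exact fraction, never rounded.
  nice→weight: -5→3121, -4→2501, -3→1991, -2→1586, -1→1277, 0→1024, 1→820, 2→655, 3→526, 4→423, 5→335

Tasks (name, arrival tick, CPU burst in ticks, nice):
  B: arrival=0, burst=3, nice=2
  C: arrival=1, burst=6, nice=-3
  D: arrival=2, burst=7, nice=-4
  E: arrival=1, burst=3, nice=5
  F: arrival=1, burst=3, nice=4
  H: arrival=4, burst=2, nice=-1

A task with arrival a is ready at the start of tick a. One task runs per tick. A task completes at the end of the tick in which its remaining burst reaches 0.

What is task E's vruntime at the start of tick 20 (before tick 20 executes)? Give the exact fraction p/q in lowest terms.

t=0: vr[B=0] → run B
t=1: vr[B=1024/655 C=1024/655 E=1024/655 F=1024/655] → run B
t=2: vr[B=2048/655 C=1024/655 D=1024/655 E=1024/655 F=1024/655] → run C
t=3: vr[B=2048/655 C=2709504/1304105 D=1024/655 E=1024/655 F=1024/655] → run D
t=4: vr[B=2048/655 C=2709504/1304105 D=3231744/1638155 E=1024/655 F=1024/655 H=1024/655] → run E
t=5: vr[B=2048/655 C=2709504/1304105 D=3231744/1638155 E=202752/43885 F=1024/655 H=1024/655] → run F
t=6: vr[B=2048/655 C=2709504/1304105 D=3231744/1638155 E=202752/43885 F=1103872/277065 H=1024/655] → run H
t=7: vr[B=2048/655 C=2709504/1304105 D=3231744/1638155 E=202752/43885 F=1103872/277065 H=1978368/836435] → run D
t=8: vr[B=2048/655 C=2709504/1304105 D=3902464/1638155 E=202752/43885 F=1103872/277065 H=1978368/836435] → run C
t=9: vr[B=2048/655 C=3380224/1304105 D=3902464/1638155 E=202752/43885 F=1103872/277065 H=1978368/836435] → run H
t=10: vr[B=2048/655 C=3380224/1304105 D=3902464/1638155 E=202752/43885 F=1103872/277065] → run D
t=11: vr[B=2048/655 C=3380224/1304105 D=4573184/1638155 E=202752/43885 F=1103872/277065] → run C
t=12: vr[B=2048/655 C=4050944/1304105 D=4573184/1638155 E=202752/43885 F=1103872/277065] → run D
t=13: vr[B=2048/655 C=4050944/1304105 D=5243904/1638155 E=202752/43885 F=1103872/277065] → run C
t=14: vr[B=2048/655 C=4721664/1304105 D=5243904/1638155 E=202752/43885 F=1103872/277065] → run B
t=15: vr[C=4721664/1304105 D=5243904/1638155 E=202752/43885 F=1103872/277065] → run D
t=16: vr[C=4721664/1304105 D=5914624/1638155 E=202752/43885 F=1103872/277065] → run D
t=17: vr[C=4721664/1304105 D=6585344/1638155 E=202752/43885 F=1103872/277065] → run C
t=18: vr[C=5392384/1304105 D=6585344/1638155 E=202752/43885 F=1103872/277065] → run F
t=19: vr[C=5392384/1304105 D=6585344/1638155 E=202752/43885 F=1774592/277065] → run D
t=20: vr[C=5392384/1304105 E=202752/43885 F=1774592/277065] → run C
t=21: vr[E=202752/43885 F=1774592/277065] → run E
t=22: vr[E=336896/43885 F=1774592/277065] → run F
t=23: vr[E=336896/43885] → run E
t=24: (idle)
t=25: (idle)
t=26: (idle)
t=27: (idle)

vruntime(E, start of tick 20) = 202752/43885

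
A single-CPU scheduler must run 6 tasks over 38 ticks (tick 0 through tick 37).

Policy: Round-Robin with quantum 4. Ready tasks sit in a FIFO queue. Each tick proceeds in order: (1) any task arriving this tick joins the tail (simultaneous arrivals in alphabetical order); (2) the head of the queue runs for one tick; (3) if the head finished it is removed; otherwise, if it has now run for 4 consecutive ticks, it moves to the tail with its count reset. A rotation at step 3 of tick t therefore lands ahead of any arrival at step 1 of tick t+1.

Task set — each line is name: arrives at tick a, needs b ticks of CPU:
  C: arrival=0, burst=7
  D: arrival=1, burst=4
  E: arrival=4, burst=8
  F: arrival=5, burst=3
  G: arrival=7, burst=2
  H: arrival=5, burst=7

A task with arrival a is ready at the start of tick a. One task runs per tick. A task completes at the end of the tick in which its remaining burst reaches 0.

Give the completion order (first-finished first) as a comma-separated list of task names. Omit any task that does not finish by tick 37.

completion order = D, C, F, G, E, H

t=0: queue=[C] q_used=0 → run C
t=1: queue=[C,D] q_used=1 → run C
t=2: queue=[C,D] q_used=2 → run C
t=3: queue=[C,D] q_used=3 → run C
t=4: queue=[D,C,E] q_used=0 → run D
t=5: queue=[D,C,E,F,H] q_used=1 → run D
t=6: queue=[D,C,E,F,H] q_used=2 → run D
t=7: queue=[D,C,E,F,H,G] q_used=3 → run D
t=8: queue=[C,E,F,H,G] q_used=0 → run C
t=9: queue=[C,E,F,H,G] q_used=1 → run C
t=10: queue=[C,E,F,H,G] q_used=2 → run C
t=11: queue=[E,F,H,G] q_used=0 → run E
t=12: queue=[E,F,H,G] q_used=1 → run E
t=13: queue=[E,F,H,G] q_used=2 → run E
t=14: queue=[E,F,H,G] q_used=3 → run E
t=15: queue=[F,H,G,E] q_used=0 → run F
t=16: queue=[F,H,G,E] q_used=1 → run F
t=17: queue=[F,H,G,E] q_used=2 → run F
t=18: queue=[H,G,E] q_used=0 → run H
t=19: queue=[H,G,E] q_used=1 → run H
t=20: queue=[H,G,E] q_used=2 → run H
t=21: queue=[H,G,E] q_used=3 → run H
t=22: queue=[G,E,H] q_used=0 → run G
t=23: queue=[G,E,H] q_used=1 → run G
t=24: queue=[E,H] q_used=0 → run E
t=25: queue=[E,H] q_used=1 → run E
t=26: queue=[E,H] q_used=2 → run E
t=27: queue=[E,H] q_used=3 → run E
t=28: queue=[H] q_used=0 → run H
t=29: queue=[H] q_used=1 → run H
t=30: queue=[H] q_used=2 → run H
t=31: (idle)
t=32: (idle)
t=33: (idle)
t=34: (idle)
t=35: (idle)
t=36: (idle)
t=37: (idle)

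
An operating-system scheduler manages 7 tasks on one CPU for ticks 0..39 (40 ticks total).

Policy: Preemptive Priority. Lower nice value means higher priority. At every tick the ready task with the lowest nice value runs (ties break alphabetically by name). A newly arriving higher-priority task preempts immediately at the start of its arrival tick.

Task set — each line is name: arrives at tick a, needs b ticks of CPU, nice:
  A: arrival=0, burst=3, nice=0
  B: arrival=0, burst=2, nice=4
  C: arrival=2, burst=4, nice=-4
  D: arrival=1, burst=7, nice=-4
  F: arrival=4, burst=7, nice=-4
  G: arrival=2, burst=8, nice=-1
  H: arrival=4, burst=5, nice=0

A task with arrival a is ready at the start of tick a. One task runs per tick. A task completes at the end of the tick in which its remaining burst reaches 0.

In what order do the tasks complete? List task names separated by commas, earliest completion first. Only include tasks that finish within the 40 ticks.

completion order = C, D, F, G, A, H, B

t=0: ready={A,B} → run A
t=1: ready={A,B,D} → run D
t=2: ready={A,B,C,D,G} → run C
t=3: ready={A,B,C,D,G} → run C
t=4: ready={A,B,C,D,F,G,H} → run C
t=5: ready={A,B,C,D,F,G,H} → run C
t=6: ready={A,B,D,F,G,H} → run D
t=7: ready={A,B,D,F,G,H} → run D
t=8: ready={A,B,D,F,G,H} → run D
t=9: ready={A,B,D,F,G,H} → run D
t=10: ready={A,B,D,F,G,H} → run D
t=11: ready={A,B,D,F,G,H} → run D
t=12: ready={A,B,F,G,H} → run F
t=13: ready={A,B,F,G,H} → run F
t=14: ready={A,B,F,G,H} → run F
t=15: ready={A,B,F,G,H} → run F
t=16: ready={A,B,F,G,H} → run F
t=17: ready={A,B,F,G,H} → run F
t=18: ready={A,B,F,G,H} → run F
t=19: ready={A,B,G,H} → run G
t=20: ready={A,B,G,H} → run G
t=21: ready={A,B,G,H} → run G
t=22: ready={A,B,G,H} → run G
t=23: ready={A,B,G,H} → run G
t=24: ready={A,B,G,H} → run G
t=25: ready={A,B,G,H} → run G
t=26: ready={A,B,G,H} → run G
t=27: ready={A,B,H} → run A
t=28: ready={A,B,H} → run A
t=29: ready={B,H} → run H
t=30: ready={B,H} → run H
t=31: ready={B,H} → run H
t=32: ready={B,H} → run H
t=33: ready={B,H} → run H
t=34: ready={B} → run B
t=35: ready={B} → run B
t=36: (idle)
t=37: (idle)
t=38: (idle)
t=39: (idle)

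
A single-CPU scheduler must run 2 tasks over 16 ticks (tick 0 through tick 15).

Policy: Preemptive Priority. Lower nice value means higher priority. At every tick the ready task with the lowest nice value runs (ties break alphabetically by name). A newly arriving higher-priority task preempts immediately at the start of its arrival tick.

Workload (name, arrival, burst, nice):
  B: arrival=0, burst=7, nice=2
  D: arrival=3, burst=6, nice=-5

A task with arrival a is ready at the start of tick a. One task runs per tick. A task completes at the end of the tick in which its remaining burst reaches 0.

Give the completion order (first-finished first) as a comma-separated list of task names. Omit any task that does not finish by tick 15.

completion order = D, B

t=0: ready={B} → run B
t=1: ready={B} → run B
t=2: ready={B} → run B
t=3: ready={B,D} → run D
t=4: ready={B,D} → run D
t=5: ready={B,D} → run D
t=6: ready={B,D} → run D
t=7: ready={B,D} → run D
t=8: ready={B,D} → run D
t=9: ready={B} → run B
t=10: ready={B} → run B
t=11: ready={B} → run B
t=12: ready={B} → run B
t=13: (idle)
t=14: (idle)
t=15: (idle)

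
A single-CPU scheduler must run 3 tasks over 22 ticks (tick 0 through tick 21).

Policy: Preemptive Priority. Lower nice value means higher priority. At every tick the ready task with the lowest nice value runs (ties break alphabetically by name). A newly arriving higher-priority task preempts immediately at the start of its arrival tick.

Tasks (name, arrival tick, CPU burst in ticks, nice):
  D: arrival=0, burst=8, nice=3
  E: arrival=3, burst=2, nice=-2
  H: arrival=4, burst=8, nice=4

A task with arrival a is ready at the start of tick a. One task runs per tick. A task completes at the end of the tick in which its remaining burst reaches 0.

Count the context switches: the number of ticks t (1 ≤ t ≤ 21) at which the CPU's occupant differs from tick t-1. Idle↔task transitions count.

t=0: ready={D} → run D
t=1: ready={D} → run D
t=2: ready={D} → run D
t=3: ready={D,E} → run E
t=4: ready={D,E,H} → run E
t=5: ready={D,H} → run D
t=6: ready={D,H} → run D
t=7: ready={D,H} → run D
t=8: ready={D,H} → run D
t=9: ready={D,H} → run D
t=10: ready={H} → run H
t=11: ready={H} → run H
t=12: ready={H} → run H
t=13: ready={H} → run H
t=14: ready={H} → run H
t=15: ready={H} → run H
t=16: ready={H} → run H
t=17: ready={H} → run H
t=18: (idle)
t=19: (idle)
t=20: (idle)
t=21: (idle)

context switches = 4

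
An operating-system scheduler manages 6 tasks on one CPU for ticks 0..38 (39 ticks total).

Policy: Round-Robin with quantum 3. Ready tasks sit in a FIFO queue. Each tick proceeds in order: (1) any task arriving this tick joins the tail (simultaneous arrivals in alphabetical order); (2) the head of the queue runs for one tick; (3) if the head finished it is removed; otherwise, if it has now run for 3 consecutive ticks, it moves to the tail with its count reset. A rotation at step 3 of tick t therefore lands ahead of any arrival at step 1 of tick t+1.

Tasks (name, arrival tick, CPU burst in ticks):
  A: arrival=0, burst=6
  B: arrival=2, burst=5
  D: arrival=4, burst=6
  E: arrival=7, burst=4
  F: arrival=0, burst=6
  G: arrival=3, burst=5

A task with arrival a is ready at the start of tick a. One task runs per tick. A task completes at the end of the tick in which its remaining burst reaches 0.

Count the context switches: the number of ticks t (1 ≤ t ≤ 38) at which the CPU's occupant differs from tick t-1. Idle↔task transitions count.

context switches = 12

t=0: queue=[A,F] q_used=0 → run A
t=1: queue=[A,F] q_used=1 → run A
t=2: queue=[A,F,B] q_used=2 → run A
t=3: queue=[F,B,A,G] q_used=0 → run F
t=4: queue=[F,B,A,G,D] q_used=1 → run F
t=5: queue=[F,B,A,G,D] q_used=2 → run F
t=6: queue=[B,A,G,D,F] q_used=0 → run B
t=7: queue=[B,A,G,D,F,E] q_used=1 → run B
t=8: queue=[B,A,G,D,F,E] q_used=2 → run B
t=9: queue=[A,G,D,F,E,B] q_used=0 → run A
t=10: queue=[A,G,D,F,E,B] q_used=1 → run A
t=11: queue=[A,G,D,F,E,B] q_used=2 → run A
t=12: queue=[G,D,F,E,B] q_used=0 → run G
t=13: queue=[G,D,F,E,B] q_used=1 → run G
t=14: queue=[G,D,F,E,B] q_used=2 → run G
t=15: queue=[D,F,E,B,G] q_used=0 → run D
t=16: queue=[D,F,E,B,G] q_used=1 → run D
t=17: queue=[D,F,E,B,G] q_used=2 → run D
t=18: queue=[F,E,B,G,D] q_used=0 → run F
t=19: queue=[F,E,B,G,D] q_used=1 → run F
t=20: queue=[F,E,B,G,D] q_used=2 → run F
t=21: queue=[E,B,G,D] q_used=0 → run E
t=22: queue=[E,B,G,D] q_used=1 → run E
t=23: queue=[E,B,G,D] q_used=2 → run E
t=24: queue=[B,G,D,E] q_used=0 → run B
t=25: queue=[B,G,D,E] q_used=1 → run B
t=26: queue=[G,D,E] q_used=0 → run G
t=27: queue=[G,D,E] q_used=1 → run G
t=28: queue=[D,E] q_used=0 → run D
t=29: queue=[D,E] q_used=1 → run D
t=30: queue=[D,E] q_used=2 → run D
t=31: queue=[E] q_used=0 → run E
t=32: (idle)
t=33: (idle)
t=34: (idle)
t=35: (idle)
t=36: (idle)
t=37: (idle)
t=38: (idle)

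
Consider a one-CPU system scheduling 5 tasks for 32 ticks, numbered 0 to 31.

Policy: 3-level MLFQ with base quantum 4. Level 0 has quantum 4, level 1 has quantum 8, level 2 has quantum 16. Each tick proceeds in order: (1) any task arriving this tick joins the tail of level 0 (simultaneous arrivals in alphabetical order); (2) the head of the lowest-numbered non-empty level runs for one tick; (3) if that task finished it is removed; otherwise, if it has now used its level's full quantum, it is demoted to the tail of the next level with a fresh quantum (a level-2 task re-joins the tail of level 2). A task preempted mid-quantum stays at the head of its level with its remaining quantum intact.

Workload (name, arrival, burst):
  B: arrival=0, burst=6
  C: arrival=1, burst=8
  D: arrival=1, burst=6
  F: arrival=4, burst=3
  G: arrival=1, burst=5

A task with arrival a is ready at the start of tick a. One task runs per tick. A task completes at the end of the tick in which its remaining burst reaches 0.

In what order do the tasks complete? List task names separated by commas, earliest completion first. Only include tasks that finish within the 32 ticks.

t=0: L0/L1/L2 = B/-/- → run B
t=1: L0/L1/L2 = BCDG/-/- → run B
t=2: L0/L1/L2 = BCDG/-/- → run B
t=3: L0/L1/L2 = BCDG/-/- → run B
t=4: L0/L1/L2 = CDGF/B/- → run C
t=5: L0/L1/L2 = CDGF/B/- → run C
t=6: L0/L1/L2 = CDGF/B/- → run C
t=7: L0/L1/L2 = CDGF/B/- → run C
t=8: L0/L1/L2 = DGF/BC/- → run D
t=9: L0/L1/L2 = DGF/BC/- → run D
t=10: L0/L1/L2 = DGF/BC/- → run D
t=11: L0/L1/L2 = DGF/BC/- → run D
t=12: L0/L1/L2 = GF/BCD/- → run G
t=13: L0/L1/L2 = GF/BCD/- → run G
t=14: L0/L1/L2 = GF/BCD/- → run G
t=15: L0/L1/L2 = GF/BCD/- → run G
t=16: L0/L1/L2 = F/BCDG/- → run F
t=17: L0/L1/L2 = F/BCDG/- → run F
t=18: L0/L1/L2 = F/BCDG/- → run F
t=19: L0/L1/L2 = -/BCDG/- → run B
t=20: L0/L1/L2 = -/BCDG/- → run B
t=21: L0/L1/L2 = -/CDG/- → run C
t=22: L0/L1/L2 = -/CDG/- → run C
t=23: L0/L1/L2 = -/CDG/- → run C
t=24: L0/L1/L2 = -/CDG/- → run C
t=25: L0/L1/L2 = -/DG/- → run D
t=26: L0/L1/L2 = -/DG/- → run D
t=27: L0/L1/L2 = -/G/- → run G
t=28: (idle)
t=29: (idle)
t=30: (idle)
t=31: (idle)

completion order = F, B, C, D, G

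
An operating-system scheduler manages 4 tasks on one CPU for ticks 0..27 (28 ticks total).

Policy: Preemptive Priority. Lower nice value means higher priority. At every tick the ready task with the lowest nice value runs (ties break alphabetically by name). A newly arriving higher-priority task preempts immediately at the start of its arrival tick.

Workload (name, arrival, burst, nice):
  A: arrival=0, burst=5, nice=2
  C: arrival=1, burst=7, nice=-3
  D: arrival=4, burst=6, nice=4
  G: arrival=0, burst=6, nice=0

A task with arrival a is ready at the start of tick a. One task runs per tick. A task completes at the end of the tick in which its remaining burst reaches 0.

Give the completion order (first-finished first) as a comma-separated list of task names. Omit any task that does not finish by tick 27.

t=0: ready={A,G} → run G
t=1: ready={A,C,G} → run C
t=2: ready={A,C,G} → run C
t=3: ready={A,C,G} → run C
t=4: ready={A,C,D,G} → run C
t=5: ready={A,C,D,G} → run C
t=6: ready={A,C,D,G} → run C
t=7: ready={A,C,D,G} → run C
t=8: ready={A,D,G} → run G
t=9: ready={A,D,G} → run G
t=10: ready={A,D,G} → run G
t=11: ready={A,D,G} → run G
t=12: ready={A,D,G} → run G
t=13: ready={A,D} → run A
t=14: ready={A,D} → run A
t=15: ready={A,D} → run A
t=16: ready={A,D} → run A
t=17: ready={A,D} → run A
t=18: ready={D} → run D
t=19: ready={D} → run D
t=20: ready={D} → run D
t=21: ready={D} → run D
t=22: ready={D} → run D
t=23: ready={D} → run D
t=24: (idle)
t=25: (idle)
t=26: (idle)
t=27: (idle)

completion order = C, G, A, D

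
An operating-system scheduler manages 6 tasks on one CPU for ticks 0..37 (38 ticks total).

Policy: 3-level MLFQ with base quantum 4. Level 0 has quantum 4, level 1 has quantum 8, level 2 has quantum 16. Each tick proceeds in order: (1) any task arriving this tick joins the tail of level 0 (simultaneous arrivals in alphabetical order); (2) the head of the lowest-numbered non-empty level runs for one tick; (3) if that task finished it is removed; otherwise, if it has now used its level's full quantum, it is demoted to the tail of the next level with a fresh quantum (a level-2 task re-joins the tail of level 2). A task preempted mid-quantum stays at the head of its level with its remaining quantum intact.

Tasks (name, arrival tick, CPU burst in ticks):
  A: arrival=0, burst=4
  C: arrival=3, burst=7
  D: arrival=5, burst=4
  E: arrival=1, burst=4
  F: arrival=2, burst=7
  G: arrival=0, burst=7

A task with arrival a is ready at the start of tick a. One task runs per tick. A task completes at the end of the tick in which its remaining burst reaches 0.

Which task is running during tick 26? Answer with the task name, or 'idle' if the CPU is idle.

t=0: L0/L1/L2 = AG/-/- → run A
t=1: L0/L1/L2 = AGE/-/- → run A
t=2: L0/L1/L2 = AGEF/-/- → run A
t=3: L0/L1/L2 = AGEFC/-/- → run A
t=4: L0/L1/L2 = GEFC/-/- → run G
t=5: L0/L1/L2 = GEFCD/-/- → run G
t=6: L0/L1/L2 = GEFCD/-/- → run G
t=7: L0/L1/L2 = GEFCD/-/- → run G
t=8: L0/L1/L2 = EFCD/G/- → run E
t=9: L0/L1/L2 = EFCD/G/- → run E
t=10: L0/L1/L2 = EFCD/G/- → run E
t=11: L0/L1/L2 = EFCD/G/- → run E
t=12: L0/L1/L2 = FCD/G/- → run F
t=13: L0/L1/L2 = FCD/G/- → run F
t=14: L0/L1/L2 = FCD/G/- → run F
t=15: L0/L1/L2 = FCD/G/- → run F
t=16: L0/L1/L2 = CD/GF/- → run C
t=17: L0/L1/L2 = CD/GF/- → run C
t=18: L0/L1/L2 = CD/GF/- → run C
t=19: L0/L1/L2 = CD/GF/- → run C
t=20: L0/L1/L2 = D/GFC/- → run D
t=21: L0/L1/L2 = D/GFC/- → run D
t=22: L0/L1/L2 = D/GFC/- → run D
t=23: L0/L1/L2 = D/GFC/- → run D
t=24: L0/L1/L2 = -/GFC/- → run G
t=25: L0/L1/L2 = -/GFC/- → run G
t=26: L0/L1/L2 = -/GFC/- → run G
t=27: L0/L1/L2 = -/FC/- → run F
t=28: L0/L1/L2 = -/FC/- → run F
t=29: L0/L1/L2 = -/FC/- → run F
t=30: L0/L1/L2 = -/C/- → run C
t=31: L0/L1/L2 = -/C/- → run C
t=32: L0/L1/L2 = -/C/- → run C
t=33: (idle)
t=34: (idle)
t=35: (idle)
t=36: (idle)
t=37: (idle)

running at tick 26 = G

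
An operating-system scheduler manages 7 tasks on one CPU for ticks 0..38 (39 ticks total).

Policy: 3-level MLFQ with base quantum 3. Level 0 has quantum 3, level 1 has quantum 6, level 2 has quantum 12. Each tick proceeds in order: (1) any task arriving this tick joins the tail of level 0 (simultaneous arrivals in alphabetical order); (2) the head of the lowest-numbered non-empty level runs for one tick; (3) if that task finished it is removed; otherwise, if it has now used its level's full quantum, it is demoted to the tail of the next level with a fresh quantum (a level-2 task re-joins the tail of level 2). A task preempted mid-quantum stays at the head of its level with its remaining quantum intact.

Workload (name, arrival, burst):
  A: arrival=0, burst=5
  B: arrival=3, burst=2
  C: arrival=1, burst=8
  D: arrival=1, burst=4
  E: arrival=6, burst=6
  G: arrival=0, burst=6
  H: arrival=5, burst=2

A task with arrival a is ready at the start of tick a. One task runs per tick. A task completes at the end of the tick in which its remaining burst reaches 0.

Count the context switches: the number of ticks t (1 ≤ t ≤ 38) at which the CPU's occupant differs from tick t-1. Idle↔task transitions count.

t=0: L0/L1/L2 = AG/-/- → run A
t=1: L0/L1/L2 = AGCD/-/- → run A
t=2: L0/L1/L2 = AGCD/-/- → run A
t=3: L0/L1/L2 = GCDB/A/- → run G
t=4: L0/L1/L2 = GCDB/A/- → run G
t=5: L0/L1/L2 = GCDBH/A/- → run G
t=6: L0/L1/L2 = CDBHE/AG/- → run C
t=7: L0/L1/L2 = CDBHE/AG/- → run C
t=8: L0/L1/L2 = CDBHE/AG/- → run C
t=9: L0/L1/L2 = DBHE/AGC/- → run D
t=10: L0/L1/L2 = DBHE/AGC/- → run D
t=11: L0/L1/L2 = DBHE/AGC/- → run D
t=12: L0/L1/L2 = BHE/AGCD/- → run B
t=13: L0/L1/L2 = BHE/AGCD/- → run B
t=14: L0/L1/L2 = HE/AGCD/- → run H
t=15: L0/L1/L2 = HE/AGCD/- → run H
t=16: L0/L1/L2 = E/AGCD/- → run E
t=17: L0/L1/L2 = E/AGCD/- → run E
t=18: L0/L1/L2 = E/AGCD/- → run E
t=19: L0/L1/L2 = -/AGCDE/- → run A
t=20: L0/L1/L2 = -/AGCDE/- → run A
t=21: L0/L1/L2 = -/GCDE/- → run G
t=22: L0/L1/L2 = -/GCDE/- → run G
t=23: L0/L1/L2 = -/GCDE/- → run G
t=24: L0/L1/L2 = -/CDE/- → run C
t=25: L0/L1/L2 = -/CDE/- → run C
t=26: L0/L1/L2 = -/CDE/- → run C
t=27: L0/L1/L2 = -/CDE/- → run C
t=28: L0/L1/L2 = -/CDE/- → run C
t=29: L0/L1/L2 = -/DE/- → run D
t=30: L0/L1/L2 = -/E/- → run E
t=31: L0/L1/L2 = -/E/- → run E
t=32: L0/L1/L2 = -/E/- → run E
t=33: (idle)
t=34: (idle)
t=35: (idle)
t=36: (idle)
t=37: (idle)
t=38: (idle)

context switches = 12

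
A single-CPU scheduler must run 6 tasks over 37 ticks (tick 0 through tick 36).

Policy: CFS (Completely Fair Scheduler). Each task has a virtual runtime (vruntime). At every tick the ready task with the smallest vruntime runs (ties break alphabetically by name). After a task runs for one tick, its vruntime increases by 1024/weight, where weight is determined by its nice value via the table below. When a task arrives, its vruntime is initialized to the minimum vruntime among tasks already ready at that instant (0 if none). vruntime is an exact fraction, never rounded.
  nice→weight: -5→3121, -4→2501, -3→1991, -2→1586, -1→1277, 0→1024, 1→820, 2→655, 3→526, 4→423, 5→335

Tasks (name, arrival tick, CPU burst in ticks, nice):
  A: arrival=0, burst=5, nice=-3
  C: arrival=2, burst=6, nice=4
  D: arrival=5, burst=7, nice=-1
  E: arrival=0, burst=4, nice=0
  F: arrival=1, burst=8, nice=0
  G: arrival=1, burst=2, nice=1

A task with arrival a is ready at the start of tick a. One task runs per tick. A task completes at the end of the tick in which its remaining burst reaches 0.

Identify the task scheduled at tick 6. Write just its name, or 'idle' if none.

running at tick 6 = D

t=0: vr[A=0 E=0] → run A
t=1: vr[A=1024/1991 E=0 F=0 G=0] → run E
t=2: vr[A=1024/1991 C=0 E=1 F=0 G=0] → run C
t=3: vr[A=1024/1991 C=1024/423 E=1 F=0 G=0] → run F
t=4: vr[A=1024/1991 C=1024/423 E=1 F=1 G=0] → run G
t=5: vr[A=1024/1991 C=1024/423 D=1024/1991 E=1 F=1 G=256/205] → run A
t=6: vr[A=2048/1991 C=1024/423 D=1024/1991 E=1 F=1 G=256/205] → run D
t=7: vr[A=2048/1991 C=1024/423 D=3346432/2542507 E=1 F=1 G=256/205] → run E
t=8: vr[A=2048/1991 C=1024/423 D=3346432/2542507 E=2 F=1 G=256/205] → run F
t=9: vr[A=2048/1991 C=1024/423 D=3346432/2542507 E=2 F=2 G=256/205] → run A
t=10: vr[A=3072/1991 C=1024/423 D=3346432/2542507 E=2 F=2 G=256/205] → run G
t=11: vr[A=3072/1991 C=1024/423 D=3346432/2542507 E=2 F=2] → run D
t=12: vr[A=3072/1991 C=1024/423 D=5385216/2542507 E=2 F=2] → run A
t=13: vr[A=4096/1991 C=1024/423 D=5385216/2542507 E=2 F=2] → run E
t=14: vr[A=4096/1991 C=1024/423 D=5385216/2542507 E=3 F=2] → run F
t=15: vr[A=4096/1991 C=1024/423 D=5385216/2542507 E=3 F=3] → run A
t=16: vr[C=1024/423 D=5385216/2542507 E=3 F=3] → run D
t=17: vr[C=1024/423 D=7424000/2542507 E=3 F=3] → run C
t=18: vr[C=2048/423 D=7424000/2542507 E=3 F=3] → run D
t=19: vr[C=2048/423 D=9462784/2542507 E=3 F=3] → run E
t=20: vr[C=2048/423 D=9462784/2542507 F=3] → run F
t=21: vr[C=2048/423 D=9462784/2542507 F=4] → run D
t=22: vr[C=2048/423 D=11501568/2542507 F=4] → run F
t=23: vr[C=2048/423 D=11501568/2542507 F=5] → run D
t=24: vr[C=2048/423 D=13540352/2542507 F=5] → run C
t=25: vr[C=1024/141 D=13540352/2542507 F=5] → run F
t=26: vr[C=1024/141 D=13540352/2542507 F=6] → run D
t=27: vr[C=1024/141 F=6] → run F
t=28: vr[C=1024/141 F=7] → run F
t=29: vr[C=1024/141] → run C
t=30: vr[C=4096/423] → run C
t=31: vr[C=5120/423] → run C
t=32: (idle)
t=33: (idle)
t=34: (idle)
t=35: (idle)
t=36: (idle)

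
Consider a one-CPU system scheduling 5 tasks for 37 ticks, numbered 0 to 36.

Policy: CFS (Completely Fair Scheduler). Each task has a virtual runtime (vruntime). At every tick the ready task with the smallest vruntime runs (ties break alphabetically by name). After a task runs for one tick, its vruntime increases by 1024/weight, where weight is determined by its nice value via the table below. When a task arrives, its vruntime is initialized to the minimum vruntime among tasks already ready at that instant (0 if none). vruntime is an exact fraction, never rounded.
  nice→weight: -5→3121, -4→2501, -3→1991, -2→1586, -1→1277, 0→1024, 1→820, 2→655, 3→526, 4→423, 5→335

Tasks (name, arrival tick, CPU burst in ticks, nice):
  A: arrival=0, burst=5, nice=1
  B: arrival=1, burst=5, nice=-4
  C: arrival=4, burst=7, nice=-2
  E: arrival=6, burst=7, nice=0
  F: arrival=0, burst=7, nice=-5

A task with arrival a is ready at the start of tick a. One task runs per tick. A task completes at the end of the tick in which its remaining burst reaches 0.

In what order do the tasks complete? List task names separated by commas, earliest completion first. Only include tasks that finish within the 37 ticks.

completion order = B, F, C, A, E

t=0: vr[A=0 F=0] → run A
t=1: vr[A=256/205 B=0 F=0] → run B
t=2: vr[A=256/205 B=1024/2501 F=0] → run F
t=3: vr[A=256/205 B=1024/2501 F=1024/3121] → run F
t=4: vr[A=256/205 B=1024/2501 C=1024/2501 F=2048/3121] → run B
t=5: vr[A=256/205 B=2048/2501 C=1024/2501 F=2048/3121] → run C
t=6: vr[A=256/205 B=2048/2501 C=34304/32513 E=2048/3121 F=2048/3121] → run E
t=7: vr[A=256/205 B=2048/2501 C=34304/32513 E=5169/3121 F=2048/3121] → run F
t=8: vr[A=256/205 B=2048/2501 C=34304/32513 E=5169/3121 F=3072/3121] → run B
t=9: vr[A=256/205 B=3072/2501 C=34304/32513 E=5169/3121 F=3072/3121] → run F
t=10: vr[A=256/205 B=3072/2501 C=34304/32513 E=5169/3121 F=4096/3121] → run C
t=11: vr[A=256/205 B=3072/2501 C=55296/32513 E=5169/3121 F=4096/3121] → run B
t=12: vr[A=256/205 B=4096/2501 C=55296/32513 E=5169/3121 F=4096/3121] → run A
t=13: vr[A=512/205 B=4096/2501 C=55296/32513 E=5169/3121 F=4096/3121] → run F
t=14: vr[A=512/205 B=4096/2501 C=55296/32513 E=5169/3121 F=5120/3121] → run B
t=15: vr[A=512/205 C=55296/32513 E=5169/3121 F=5120/3121] → run F
t=16: vr[A=512/205 C=55296/32513 E=5169/3121 F=6144/3121] → run E
t=17: vr[A=512/205 C=55296/32513 E=8290/3121 F=6144/3121] → run C
t=18: vr[A=512/205 C=76288/32513 E=8290/3121 F=6144/3121] → run F
t=19: vr[A=512/205 C=76288/32513 E=8290/3121] → run C
t=20: vr[A=512/205 C=97280/32513 E=8290/3121] → run A
t=21: vr[A=768/205 C=97280/32513 E=8290/3121] → run E
t=22: vr[A=768/205 C=97280/32513 E=11411/3121] → run C
t=23: vr[A=768/205 C=118272/32513 E=11411/3121] → run C
t=24: vr[A=768/205 C=139264/32513 E=11411/3121] → run E
t=25: vr[A=768/205 C=139264/32513 E=14532/3121] → run A
t=26: vr[A=1024/205 C=139264/32513 E=14532/3121] → run C
t=27: vr[A=1024/205 E=14532/3121] → run E
t=28: vr[A=1024/205 E=17653/3121] → run A
t=29: vr[E=17653/3121] → run E
t=30: vr[E=20774/3121] → run E
t=31: (idle)
t=32: (idle)
t=33: (idle)
t=34: (idle)
t=35: (idle)
t=36: (idle)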